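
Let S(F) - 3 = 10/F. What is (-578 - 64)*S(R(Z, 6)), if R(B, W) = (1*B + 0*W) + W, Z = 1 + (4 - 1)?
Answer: -2568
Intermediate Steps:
Z = 4 (Z = 1 + 3 = 4)
R(B, W) = B + W (R(B, W) = (B + 0) + W = B + W)
S(F) = 3 + 10/F
(-578 - 64)*S(R(Z, 6)) = (-578 - 64)*(3 + 10/(4 + 6)) = -642*(3 + 10/10) = -642*(3 + 10*(1/10)) = -642*(3 + 1) = -642*4 = -2568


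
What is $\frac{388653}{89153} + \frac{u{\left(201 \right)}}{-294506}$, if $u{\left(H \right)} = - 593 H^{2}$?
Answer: $\frac{2250369759747}{26256093418} \approx 85.708$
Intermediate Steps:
$\frac{388653}{89153} + \frac{u{\left(201 \right)}}{-294506} = \frac{388653}{89153} + \frac{\left(-593\right) 201^{2}}{-294506} = 388653 \cdot \frac{1}{89153} + \left(-593\right) 40401 \left(- \frac{1}{294506}\right) = \frac{388653}{89153} - - \frac{23957793}{294506} = \frac{388653}{89153} + \frac{23957793}{294506} = \frac{2250369759747}{26256093418}$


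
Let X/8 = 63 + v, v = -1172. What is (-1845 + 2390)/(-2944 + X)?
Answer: -545/11816 ≈ -0.046124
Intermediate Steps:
X = -8872 (X = 8*(63 - 1172) = 8*(-1109) = -8872)
(-1845 + 2390)/(-2944 + X) = (-1845 + 2390)/(-2944 - 8872) = 545/(-11816) = 545*(-1/11816) = -545/11816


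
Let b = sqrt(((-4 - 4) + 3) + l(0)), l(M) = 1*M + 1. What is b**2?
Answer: -4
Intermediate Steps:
l(M) = 1 + M (l(M) = M + 1 = 1 + M)
b = 2*I (b = sqrt(((-4 - 4) + 3) + (1 + 0)) = sqrt((-8 + 3) + 1) = sqrt(-5 + 1) = sqrt(-4) = 2*I ≈ 2.0*I)
b**2 = (2*I)**2 = -4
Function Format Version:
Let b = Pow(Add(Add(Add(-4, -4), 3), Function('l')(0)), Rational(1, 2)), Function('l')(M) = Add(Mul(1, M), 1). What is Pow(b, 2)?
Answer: -4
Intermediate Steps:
Function('l')(M) = Add(1, M) (Function('l')(M) = Add(M, 1) = Add(1, M))
b = Mul(2, I) (b = Pow(Add(Add(Add(-4, -4), 3), Add(1, 0)), Rational(1, 2)) = Pow(Add(Add(-8, 3), 1), Rational(1, 2)) = Pow(Add(-5, 1), Rational(1, 2)) = Pow(-4, Rational(1, 2)) = Mul(2, I) ≈ Mul(2.0000, I))
Pow(b, 2) = Pow(Mul(2, I), 2) = -4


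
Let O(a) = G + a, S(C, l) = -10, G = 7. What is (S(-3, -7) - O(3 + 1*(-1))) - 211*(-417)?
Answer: 87968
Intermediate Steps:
O(a) = 7 + a
(S(-3, -7) - O(3 + 1*(-1))) - 211*(-417) = (-10 - (7 + (3 + 1*(-1)))) - 211*(-417) = (-10 - (7 + (3 - 1))) + 87987 = (-10 - (7 + 2)) + 87987 = (-10 - 1*9) + 87987 = (-10 - 9) + 87987 = -19 + 87987 = 87968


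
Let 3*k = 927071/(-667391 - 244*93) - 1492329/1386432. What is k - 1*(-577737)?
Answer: 552750925132045879/956753153856 ≈ 5.7774e+5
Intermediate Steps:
k = -771717257993/956753153856 (k = (927071/(-667391 - 244*93) - 1492329/1386432)/3 = (927071/(-667391 - 22692) - 1492329*1/1386432)/3 = (927071/(-690083) - 497443/462144)/3 = (927071*(-1/690083) - 497443/462144)/3 = (-927071/690083 - 497443/462144)/3 = (⅓)*(-771717257993/318917717952) = -771717257993/956753153856 ≈ -0.80660)
k - 1*(-577737) = -771717257993/956753153856 - 1*(-577737) = -771717257993/956753153856 + 577737 = 552750925132045879/956753153856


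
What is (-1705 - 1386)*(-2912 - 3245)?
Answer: 19031287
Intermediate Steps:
(-1705 - 1386)*(-2912 - 3245) = -3091*(-6157) = 19031287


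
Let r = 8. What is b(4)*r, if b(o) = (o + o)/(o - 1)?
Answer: 64/3 ≈ 21.333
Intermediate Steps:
b(o) = 2*o/(-1 + o) (b(o) = (2*o)/(-1 + o) = 2*o/(-1 + o))
b(4)*r = (2*4/(-1 + 4))*8 = (2*4/3)*8 = (2*4*(⅓))*8 = (8/3)*8 = 64/3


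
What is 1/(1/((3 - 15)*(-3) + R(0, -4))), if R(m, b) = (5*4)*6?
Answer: 156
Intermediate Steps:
R(m, b) = 120 (R(m, b) = 20*6 = 120)
1/(1/((3 - 15)*(-3) + R(0, -4))) = 1/(1/((3 - 15)*(-3) + 120)) = 1/(1/(-12*(-3) + 120)) = 1/(1/(36 + 120)) = 1/(1/156) = 156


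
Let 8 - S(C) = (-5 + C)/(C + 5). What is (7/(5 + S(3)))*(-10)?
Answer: -280/53 ≈ -5.2830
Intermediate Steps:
S(C) = 8 - (-5 + C)/(5 + C) (S(C) = 8 - (-5 + C)/(C + 5) = 8 - (-5 + C)/(5 + C))
(7/(5 + S(3)))*(-10) = (7/(5 + (45 + 7*3)/(5 + 3)))*(-10) = (7/(5 + (45 + 21)/8))*(-10) = (7/(5 + (⅛)*66))*(-10) = (7/(5 + 33/4))*(-10) = (7/(53/4))*(-10) = (7*(4/53))*(-10) = (28/53)*(-10) = -280/53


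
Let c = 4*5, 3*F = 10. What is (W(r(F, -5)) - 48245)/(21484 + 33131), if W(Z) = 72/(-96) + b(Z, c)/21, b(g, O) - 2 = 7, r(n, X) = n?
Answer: -1350869/1529220 ≈ -0.88337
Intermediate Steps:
F = 10/3 (F = (⅓)*10 = 10/3 ≈ 3.3333)
c = 20
b(g, O) = 9 (b(g, O) = 2 + 7 = 9)
W(Z) = -9/28 (W(Z) = 72/(-96) + 9/21 = 72*(-1/96) + 9*(1/21) = -¾ + 3/7 = -9/28)
(W(r(F, -5)) - 48245)/(21484 + 33131) = (-9/28 - 48245)/(21484 + 33131) = -1350869/28/54615 = -1350869/28*1/54615 = -1350869/1529220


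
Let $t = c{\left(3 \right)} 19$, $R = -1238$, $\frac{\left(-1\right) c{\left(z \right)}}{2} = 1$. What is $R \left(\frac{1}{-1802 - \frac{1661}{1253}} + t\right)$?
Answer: $\frac{106300621162}{2259567} \approx 47045.0$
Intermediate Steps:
$c{\left(z \right)} = -2$ ($c{\left(z \right)} = \left(-2\right) 1 = -2$)
$t = -38$ ($t = \left(-2\right) 19 = -38$)
$R \left(\frac{1}{-1802 - \frac{1661}{1253}} + t\right) = - 1238 \left(\frac{1}{-1802 - \frac{1661}{1253}} - 38\right) = - 1238 \left(\frac{1}{- \frac{2259567}{1253}} - 38\right) = - 1238 \left(- \frac{1253}{2259567} - 38\right) = \left(-1238\right) \left(- \frac{85864799}{2259567}\right) = \frac{106300621162}{2259567}$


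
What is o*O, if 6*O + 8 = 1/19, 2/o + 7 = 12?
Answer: -151/285 ≈ -0.52982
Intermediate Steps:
o = ⅖ (o = 2/(-7 + 12) = 2/5 = 2*(⅕) = ⅖ ≈ 0.40000)
O = -151/114 (O = -4/3 + (⅙)/19 = -4/3 + (⅙)*(1/19) = -4/3 + 1/114 = -151/114 ≈ -1.3246)
o*O = (⅖)*(-151/114) = -151/285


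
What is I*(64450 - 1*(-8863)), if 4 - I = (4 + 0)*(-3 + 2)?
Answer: 586504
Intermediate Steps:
I = 8 (I = 4 - (4 + 0)*(-3 + 2) = 4 - 4*(-1) = 4 - 1*(-4) = 4 + 4 = 8)
I*(64450 - 1*(-8863)) = 8*(64450 - 1*(-8863)) = 8*(64450 + 8863) = 8*73313 = 586504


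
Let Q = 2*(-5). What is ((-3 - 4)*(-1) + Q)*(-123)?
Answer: 369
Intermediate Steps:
Q = -10
((-3 - 4)*(-1) + Q)*(-123) = ((-3 - 4)*(-1) - 10)*(-123) = (-7*(-1) - 10)*(-123) = (7 - 10)*(-123) = -3*(-123) = 369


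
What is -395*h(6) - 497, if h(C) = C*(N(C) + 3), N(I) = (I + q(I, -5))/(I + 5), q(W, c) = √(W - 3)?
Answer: -97897/11 - 2370*√3/11 ≈ -9272.9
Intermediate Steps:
q(W, c) = √(-3 + W)
N(I) = (I + √(-3 + I))/(5 + I) (N(I) = (I + √(-3 + I))/(I + 5) = (I + √(-3 + I))/(5 + I))
h(C) = C*(3 + (C + √(-3 + C))/(5 + C)) (h(C) = C*((C + √(-3 + C))/(5 + C) + 3) = C*(3 + (C + √(-3 + C))/(5 + C)))
-395*h(6) - 497 = -2370*(15 + √(-3 + 6) + 4*6)/(5 + 6) - 497 = -2370*(15 + √3 + 24)/11 - 497 = -2370*(39 + √3)/11 - 497 = -395*(234/11 + 6*√3/11) - 497 = (-92430/11 - 2370*√3/11) - 497 = -97897/11 - 2370*√3/11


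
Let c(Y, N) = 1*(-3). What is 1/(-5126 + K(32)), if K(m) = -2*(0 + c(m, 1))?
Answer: -1/5120 ≈ -0.00019531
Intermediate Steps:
c(Y, N) = -3
K(m) = 6 (K(m) = -2*(0 - 3) = -2*(-3) = 6)
1/(-5126 + K(32)) = 1/(-5126 + 6) = 1/(-5120) = -1/5120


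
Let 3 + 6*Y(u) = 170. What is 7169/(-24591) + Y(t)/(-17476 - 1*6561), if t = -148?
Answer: -115337135/394062578 ≈ -0.29269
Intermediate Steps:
Y(u) = 167/6 (Y(u) = -½ + (⅙)*170 = -½ + 85/3 = 167/6)
7169/(-24591) + Y(t)/(-17476 - 1*6561) = 7169/(-24591) + 167/(6*(-17476 - 1*6561)) = 7169*(-1/24591) + 167/(6*(-17476 - 6561)) = -7169/24591 + (167/6)/(-24037) = -7169/24591 + (167/6)*(-1/24037) = -7169/24591 - 167/144222 = -115337135/394062578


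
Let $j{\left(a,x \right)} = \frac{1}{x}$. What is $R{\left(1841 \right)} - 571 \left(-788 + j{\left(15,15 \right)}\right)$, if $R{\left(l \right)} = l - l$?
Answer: $\frac{6748649}{15} \approx 4.4991 \cdot 10^{5}$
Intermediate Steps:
$R{\left(l \right)} = 0$
$R{\left(1841 \right)} - 571 \left(-788 + j{\left(15,15 \right)}\right) = 0 - 571 \left(-788 + \frac{1}{15}\right) = 0 - 571 \left(- \frac{11819}{15}\right) = 0 - - \frac{6748649}{15} = 0 + \frac{6748649}{15} = \frac{6748649}{15}$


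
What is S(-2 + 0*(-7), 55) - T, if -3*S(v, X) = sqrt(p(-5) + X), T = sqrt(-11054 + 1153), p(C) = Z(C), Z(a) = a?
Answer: -5*sqrt(2)/3 - I*sqrt(9901) ≈ -2.357 - 99.504*I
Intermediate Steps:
p(C) = C
T = I*sqrt(9901) (T = sqrt(-9901) = I*sqrt(9901) ≈ 99.504*I)
S(v, X) = -sqrt(-5 + X)/3
S(-2 + 0*(-7), 55) - T = -sqrt(-5 + 55)/3 - I*sqrt(9901) = -5*sqrt(2)/3 - I*sqrt(9901)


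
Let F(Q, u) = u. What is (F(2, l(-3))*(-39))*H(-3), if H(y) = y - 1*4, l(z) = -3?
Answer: -819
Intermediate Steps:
H(y) = -4 + y (H(y) = y - 4 = -4 + y)
(F(2, l(-3))*(-39))*H(-3) = (-3*(-39))*(-4 - 3) = 117*(-7) = -819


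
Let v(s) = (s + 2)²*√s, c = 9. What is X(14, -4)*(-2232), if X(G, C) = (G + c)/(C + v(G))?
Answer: -12834/57343 - 821376*√14/57343 ≈ -53.819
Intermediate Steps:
v(s) = √s*(2 + s)² (v(s) = (2 + s)²*√s = √s*(2 + s)²)
X(G, C) = (9 + G)/(C + √G*(2 + G)²) (X(G, C) = (G + 9)/(C + √G*(2 + G)²) = (9 + G)/(C + √G*(2 + G)²))
X(14, -4)*(-2232) = ((9 + 14)/(-4 + √14*(2 + 14)²))*(-2232) = (23/(-4 + √14*16²))*(-2232) = (23/(-4 + √14*256))*(-2232) = (23/(-4 + 256*√14))*(-2232) = -51336/(-4 + 256*√14)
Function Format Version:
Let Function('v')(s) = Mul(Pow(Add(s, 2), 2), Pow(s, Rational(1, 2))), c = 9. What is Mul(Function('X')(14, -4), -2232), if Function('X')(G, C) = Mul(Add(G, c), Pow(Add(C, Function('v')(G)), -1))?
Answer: Add(Rational(-12834, 57343), Mul(Rational(-821376, 57343), Pow(14, Rational(1, 2)))) ≈ -53.819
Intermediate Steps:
Function('v')(s) = Mul(Pow(s, Rational(1, 2)), Pow(Add(2, s), 2)) (Function('v')(s) = Mul(Pow(Add(2, s), 2), Pow(s, Rational(1, 2))) = Mul(Pow(s, Rational(1, 2)), Pow(Add(2, s), 2)))
Function('X')(G, C) = Mul(Pow(Add(C, Mul(Pow(G, Rational(1, 2)), Pow(Add(2, G), 2))), -1), Add(9, G)) (Function('X')(G, C) = Mul(Add(G, 9), Pow(Add(C, Mul(Pow(G, Rational(1, 2)), Pow(Add(2, G), 2))), -1)) = Mul(Add(9, G), Pow(Add(C, Mul(Pow(G, Rational(1, 2)), Pow(Add(2, G), 2))), -1)) = Mul(Pow(Add(C, Mul(Pow(G, Rational(1, 2)), Pow(Add(2, G), 2))), -1), Add(9, G)))
Mul(Function('X')(14, -4), -2232) = Mul(Mul(Pow(Add(-4, Mul(Pow(14, Rational(1, 2)), Pow(Add(2, 14), 2))), -1), Add(9, 14)), -2232) = Mul(Mul(Pow(Add(-4, Mul(Pow(14, Rational(1, 2)), Pow(16, 2))), -1), 23), -2232) = Mul(Mul(Pow(Add(-4, Mul(Pow(14, Rational(1, 2)), 256)), -1), 23), -2232) = Mul(Mul(Pow(Add(-4, Mul(256, Pow(14, Rational(1, 2)))), -1), 23), -2232) = Mul(Mul(23, Pow(Add(-4, Mul(256, Pow(14, Rational(1, 2)))), -1)), -2232) = Mul(-51336, Pow(Add(-4, Mul(256, Pow(14, Rational(1, 2)))), -1))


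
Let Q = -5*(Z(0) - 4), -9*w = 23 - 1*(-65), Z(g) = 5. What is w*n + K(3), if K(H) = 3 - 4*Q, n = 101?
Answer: -8681/9 ≈ -964.56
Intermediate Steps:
w = -88/9 (w = -(23 - 1*(-65))/9 = -(23 + 65)/9 = -⅑*88 = -88/9 ≈ -9.7778)
Q = -5 (Q = -5*(5 - 4) = -5*1 = -5)
K(H) = 23 (K(H) = 3 - 4*(-5) = 3 + 20 = 23)
w*n + K(3) = -88/9*101 + 23 = -8888/9 + 23 = -8681/9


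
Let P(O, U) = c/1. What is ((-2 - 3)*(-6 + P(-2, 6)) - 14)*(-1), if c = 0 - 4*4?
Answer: -96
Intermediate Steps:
c = -16 (c = 0 - 16 = -16)
P(O, U) = -16 (P(O, U) = -16/1 = -16*1 = -16)
((-2 - 3)*(-6 + P(-2, 6)) - 14)*(-1) = ((-2 - 3)*(-6 - 16) - 14)*(-1) = (-5*(-22) - 14)*(-1) = (110 - 14)*(-1) = 96*(-1) = -96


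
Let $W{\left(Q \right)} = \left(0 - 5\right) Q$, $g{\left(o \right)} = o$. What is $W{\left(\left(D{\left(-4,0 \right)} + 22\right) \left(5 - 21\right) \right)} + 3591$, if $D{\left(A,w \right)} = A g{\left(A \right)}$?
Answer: $6631$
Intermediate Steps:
$D{\left(A,w \right)} = A^{2}$ ($D{\left(A,w \right)} = A A = A^{2}$)
$W{\left(Q \right)} = - 5 Q$
$W{\left(\left(D{\left(-4,0 \right)} + 22\right) \left(5 - 21\right) \right)} + 3591 = - 5 \left(\left(-4\right)^{2} + 22\right) \left(5 - 21\right) + 3591 = - 5 \left(16 + 22\right) \left(-16\right) + 3591 = - 5 \cdot 38 \left(-16\right) + 3591 = \left(-5\right) \left(-608\right) + 3591 = 3040 + 3591 = 6631$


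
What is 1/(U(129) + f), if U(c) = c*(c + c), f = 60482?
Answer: 1/93764 ≈ 1.0665e-5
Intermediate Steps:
U(c) = 2*c² (U(c) = c*(2*c) = 2*c²)
1/(U(129) + f) = 1/(2*129² + 60482) = 1/(2*16641 + 60482) = 1/(33282 + 60482) = 1/93764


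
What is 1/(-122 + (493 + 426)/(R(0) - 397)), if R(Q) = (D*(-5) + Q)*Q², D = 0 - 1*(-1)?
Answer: -397/49353 ≈ -0.0080441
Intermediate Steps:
D = 1 (D = 0 + 1 = 1)
R(Q) = Q²*(-5 + Q) (R(Q) = (1*(-5) + Q)*Q² = (-5 + Q)*Q² = Q²*(-5 + Q))
1/(-122 + (493 + 426)/(R(0) - 397)) = 1/(-122 + (493 + 426)/(0²*(-5 + 0) - 397)) = 1/(-122 + 919/(0*(-5) - 397)) = 1/(-122 + 919/(0 - 397)) = 1/(-122 + 919/(-397)) = 1/(-122 + 919*(-1/397)) = 1/(-122 - 919/397) = 1/(-49353/397) = -397/49353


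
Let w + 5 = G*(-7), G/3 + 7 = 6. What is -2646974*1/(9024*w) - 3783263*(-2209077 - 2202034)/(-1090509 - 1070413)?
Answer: -602385664974414035/78000640512 ≈ -7.7228e+6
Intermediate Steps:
G = -3 (G = -21 + 3*6 = -21 + 18 = -3)
w = 16 (w = -5 - 3*(-7) = -5 + 21 = 16)
-2646974*1/(9024*w) - 3783263*(-2209077 - 2202034)/(-1090509 - 1070413) = -2646974/((64*141)*16) - 3783263*(-2209077 - 2202034)/(-1090509 - 1070413) = -2646974/(9024*16) - 3783263/((-2160922/(-4411111))) = -2646974/144384 - 3783263/((-2160922*(-1/4411111))) = -2646974*1/144384 - 3783263/2160922/4411111 = -1323487/72192 - 3783263*4411111/2160922 = -1323487/72192 - 16688393035193/2160922 = -602385664974414035/78000640512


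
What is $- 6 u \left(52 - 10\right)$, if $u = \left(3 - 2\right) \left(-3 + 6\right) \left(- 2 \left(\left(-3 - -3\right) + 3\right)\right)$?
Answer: $4536$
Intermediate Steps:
$u = -18$ ($u = 1 \cdot 3 \left(- 2 \left(\left(-3 + 3\right) + 3\right)\right) = 3 \left(- 2 \left(0 + 3\right)\right) = 3 \left(\left(-2\right) 3\right) = 3 \left(-6\right) = -18$)
$- 6 u \left(52 - 10\right) = \left(-6\right) \left(-18\right) \left(52 - 10\right) = 108 \cdot 42 = 4536$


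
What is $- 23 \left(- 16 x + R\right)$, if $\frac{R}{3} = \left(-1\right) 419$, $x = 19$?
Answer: $35903$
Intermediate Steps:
$R = -1257$ ($R = 3 \left(\left(-1\right) 419\right) = 3 \left(-419\right) = -1257$)
$- 23 \left(- 16 x + R\right) = - 23 \left(\left(-16\right) 19 - 1257\right) = - 23 \left(-304 - 1257\right) = \left(-23\right) \left(-1561\right) = 35903$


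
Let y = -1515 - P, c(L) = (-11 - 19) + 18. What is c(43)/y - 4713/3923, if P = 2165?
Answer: -4324191/3609160 ≈ -1.1981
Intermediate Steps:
c(L) = -12 (c(L) = -30 + 18 = -12)
y = -3680 (y = -1515 - 1*2165 = -1515 - 2165 = -3680)
c(43)/y - 4713/3923 = -12/(-3680) - 4713/3923 = -12*(-1/3680) - 4713*1/3923 = 3/920 - 4713/3923 = -4324191/3609160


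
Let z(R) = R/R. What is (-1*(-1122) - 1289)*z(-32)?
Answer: -167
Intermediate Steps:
z(R) = 1
(-1*(-1122) - 1289)*z(-32) = (-1*(-1122) - 1289)*1 = (1122 - 1289)*1 = -167*1 = -167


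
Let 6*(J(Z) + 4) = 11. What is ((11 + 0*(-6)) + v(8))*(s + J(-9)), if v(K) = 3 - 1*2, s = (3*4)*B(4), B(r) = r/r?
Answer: 118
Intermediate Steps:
B(r) = 1
s = 12 (s = (3*4)*1 = 12*1 = 12)
J(Z) = -13/6 (J(Z) = -4 + (⅙)*11 = -4 + 11/6 = -13/6)
v(K) = 1 (v(K) = 3 - 2 = 1)
((11 + 0*(-6)) + v(8))*(s + J(-9)) = ((11 + 0*(-6)) + 1)*(12 - 13/6) = ((11 + 0) + 1)*(59/6) = (11 + 1)*(59/6) = 12*(59/6) = 118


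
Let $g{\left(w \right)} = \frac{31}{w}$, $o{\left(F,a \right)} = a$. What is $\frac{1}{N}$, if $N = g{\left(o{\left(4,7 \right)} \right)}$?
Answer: $\frac{7}{31} \approx 0.22581$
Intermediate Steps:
$N = \frac{31}{7} \approx 4.4286$
$\frac{1}{N} = \frac{1}{\frac{31}{7}} = \frac{7}{31}$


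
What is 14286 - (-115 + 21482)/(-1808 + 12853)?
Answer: 157767503/11045 ≈ 14284.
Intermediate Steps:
14286 - (-115 + 21482)/(-1808 + 12853) = 14286 - 21367/11045 = 157767503/11045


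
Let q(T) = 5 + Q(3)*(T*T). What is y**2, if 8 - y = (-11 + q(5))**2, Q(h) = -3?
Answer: 42941809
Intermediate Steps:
q(T) = 5 - 3*T**2 (q(T) = 5 - 3*T*T = 5 - 3*T**2)
y = -6553 (y = 8 - (-11 + (5 - 3*5**2))**2 = 8 - (-11 + (5 - 3*25))**2 = 8 - (-11 + (5 - 75))**2 = 8 - (-11 - 70)**2 = 8 - 1*(-81)**2 = 8 - 1*6561 = 8 - 6561 = -6553)
y**2 = (-6553)**2 = 42941809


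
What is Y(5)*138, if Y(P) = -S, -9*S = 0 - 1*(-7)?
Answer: 322/3 ≈ 107.33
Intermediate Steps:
S = -7/9 (S = -(0 - 1*(-7))/9 = -(0 + 7)/9 = -1/9*7 = -7/9 ≈ -0.77778)
Y(P) = 7/9 (Y(P) = -1*(-7/9) = 7/9)
Y(5)*138 = (7/9)*138 = 322/3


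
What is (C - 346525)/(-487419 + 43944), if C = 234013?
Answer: 37504/147825 ≈ 0.25371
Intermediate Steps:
(C - 346525)/(-487419 + 43944) = (234013 - 346525)/(-487419 + 43944) = -112512/(-443475) = -112512*(-1/443475) = 37504/147825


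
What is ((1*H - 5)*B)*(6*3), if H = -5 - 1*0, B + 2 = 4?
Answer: -360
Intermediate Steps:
B = 2 (B = -2 + 4 = 2)
H = -5 (H = -5 + 0 = -5)
((1*H - 5)*B)*(6*3) = ((1*(-5) - 5)*2)*(6*3) = ((-5 - 5)*2)*18 = -10*2*18 = -20*18 = -360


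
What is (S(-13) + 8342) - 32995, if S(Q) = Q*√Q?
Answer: -24653 - 13*I*√13 ≈ -24653.0 - 46.872*I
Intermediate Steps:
S(Q) = Q^(3/2)
(S(-13) + 8342) - 32995 = ((-13)^(3/2) + 8342) - 32995 = (-13*I*√13 + 8342) - 32995 = (8342 - 13*I*√13) - 32995 = -24653 - 13*I*√13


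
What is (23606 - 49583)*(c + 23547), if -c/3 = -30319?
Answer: -2974470408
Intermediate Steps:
c = 90957 (c = -3*(-30319) = 90957)
(23606 - 49583)*(c + 23547) = (23606 - 49583)*(90957 + 23547) = -25977*114504 = -2974470408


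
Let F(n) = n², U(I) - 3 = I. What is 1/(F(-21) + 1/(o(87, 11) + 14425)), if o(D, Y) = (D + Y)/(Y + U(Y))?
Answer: 360723/159078868 ≈ 0.0022676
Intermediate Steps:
U(I) = 3 + I
o(D, Y) = (D + Y)/(3 + 2*Y) (o(D, Y) = (D + Y)/(Y + (3 + Y)) = (D + Y)/(3 + 2*Y))
1/(F(-21) + 1/(o(87, 11) + 14425)) = 1/((-21)² + 1/((87 + 11)/(3 + 2*11) + 14425)) = 1/(441 + 1/(98/(3 + 22) + 14425)) = 1/(441 + 1/(98/25 + 14425)) = 1/(441 + 1/(360723/25)) = 1/(441 + 25/360723) = 1/(159078868/360723) = 360723/159078868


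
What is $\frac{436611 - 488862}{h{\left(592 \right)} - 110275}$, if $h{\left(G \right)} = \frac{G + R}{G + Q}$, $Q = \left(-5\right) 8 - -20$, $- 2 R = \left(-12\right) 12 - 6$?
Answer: $\frac{29887572}{63076633} \approx 0.47383$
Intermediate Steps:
$R = 75$ ($R = - \frac{\left(-12\right) 12 - 6}{2} = - \frac{-144 - 6}{2} = \left(- \frac{1}{2}\right) \left(-150\right) = 75$)
$Q = -20$ ($Q = -40 + 20 = -20$)
$h{\left(G \right)} = \frac{75 + G}{-20 + G}$ ($h{\left(G \right)} = \frac{G + 75}{G - 20} = \frac{75 + G}{-20 + G}$)
$\frac{436611 - 488862}{h{\left(592 \right)} - 110275} = \frac{436611 - 488862}{\frac{75 + 592}{-20 + 592} - 110275} = - \frac{52251}{\frac{1}{572} \cdot 667 - 110275} = - \frac{52251}{\frac{667}{572} - 110275} = - \frac{52251}{- \frac{63076633}{572}} = \left(-52251\right) \left(- \frac{572}{63076633}\right) = \frac{29887572}{63076633}$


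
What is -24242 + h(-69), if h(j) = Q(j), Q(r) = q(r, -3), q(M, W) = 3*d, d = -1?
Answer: -24245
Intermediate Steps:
q(M, W) = -3 (q(M, W) = 3*(-1) = -3)
Q(r) = -3
h(j) = -3
-24242 + h(-69) = -24242 - 3 = -24245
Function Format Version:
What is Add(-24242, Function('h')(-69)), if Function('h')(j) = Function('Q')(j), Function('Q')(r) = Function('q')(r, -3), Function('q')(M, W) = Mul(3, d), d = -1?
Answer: -24245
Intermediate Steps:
Function('q')(M, W) = -3 (Function('q')(M, W) = Mul(3, -1) = -3)
Function('Q')(r) = -3
Function('h')(j) = -3
Add(-24242, Function('h')(-69)) = Add(-24242, -3) = -24245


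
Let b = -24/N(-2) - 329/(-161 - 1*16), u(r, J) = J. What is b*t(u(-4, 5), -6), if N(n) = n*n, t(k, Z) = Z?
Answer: 1466/59 ≈ 24.847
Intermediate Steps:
N(n) = n²
b = -733/177 (b = -24/((-2)²) - 329/(-161 - 1*16) = -24/4 - 329/(-161 - 16) = -24*¼ - 329/(-177) = -6 - 329*(-1/177) = -6 + 329/177 = -733/177 ≈ -4.1412)
b*t(u(-4, 5), -6) = -733/177*(-6) = 1466/59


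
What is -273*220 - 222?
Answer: -60282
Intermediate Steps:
-273*220 - 222 = -60060 - 222 = -60282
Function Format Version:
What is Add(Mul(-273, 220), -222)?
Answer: -60282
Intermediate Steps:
Add(Mul(-273, 220), -222) = Add(-60060, -222) = -60282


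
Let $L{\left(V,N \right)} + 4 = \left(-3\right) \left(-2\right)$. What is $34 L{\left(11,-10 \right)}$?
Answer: $68$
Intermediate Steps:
$L{\left(V,N \right)} = 2$ ($L{\left(V,N \right)} = -4 - -6 = -4 + 6 = 2$)
$34 L{\left(11,-10 \right)} = 34 \cdot 2 = 68$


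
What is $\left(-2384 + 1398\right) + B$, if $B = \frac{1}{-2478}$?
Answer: $- \frac{2443309}{2478} \approx -986.0$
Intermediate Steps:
$B = - \frac{1}{2478} \approx -0.00040355$
$\left(-2384 + 1398\right) + B = \left(-2384 + 1398\right) - \frac{1}{2478} = -986 - \frac{1}{2478} = - \frac{2443309}{2478}$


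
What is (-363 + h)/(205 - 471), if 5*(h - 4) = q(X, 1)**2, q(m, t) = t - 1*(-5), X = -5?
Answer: 1759/1330 ≈ 1.3226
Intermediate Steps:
q(m, t) = 5 + t (q(m, t) = t + 5 = 5 + t)
h = 56/5 (h = 4 + (5 + 1)**2/5 = 4 + (1/5)*6**2 = 4 + (1/5)*36 = 4 + 36/5 = 56/5 ≈ 11.200)
(-363 + h)/(205 - 471) = (-363 + 56/5)/(205 - 471) = -1759/5/(-266) = -1759/5*(-1/266) = 1759/1330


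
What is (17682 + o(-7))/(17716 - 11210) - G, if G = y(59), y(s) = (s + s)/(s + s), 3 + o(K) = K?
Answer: 5583/3253 ≈ 1.7163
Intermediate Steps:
o(K) = -3 + K
y(s) = 1 (y(s) = (2*s)/((2*s)) = (2*s)*(1/(2*s)) = 1)
G = 1
(17682 + o(-7))/(17716 - 11210) - G = (17682 + (-3 - 7))/(17716 - 11210) - 1*1 = (17682 - 10)/6506 - 1 = 17672*(1/6506) - 1 = 8836/3253 - 1 = 5583/3253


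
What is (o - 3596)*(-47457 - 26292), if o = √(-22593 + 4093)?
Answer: 265201404 - 737490*I*√185 ≈ 2.652e+8 - 1.0031e+7*I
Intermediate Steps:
o = 10*I*√185 (o = √(-18500) = 10*I*√185 ≈ 136.01*I)
(o - 3596)*(-47457 - 26292) = (10*I*√185 - 3596)*(-47457 - 26292) = (-3596 + 10*I*√185)*(-73749) = 265201404 - 737490*I*√185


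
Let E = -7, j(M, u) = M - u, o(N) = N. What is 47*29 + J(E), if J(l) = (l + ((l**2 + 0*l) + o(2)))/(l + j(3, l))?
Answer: 4133/3 ≈ 1377.7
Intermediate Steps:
J(l) = 2/3 + l/3 + l**2/3 (J(l) = (l + ((l**2 + 0*l) + 2))/(l + (3 - l)) = (l + ((l**2 + 0) + 2))/3 = (l + (l**2 + 2))*(1/3) = (l + (2 + l**2))*(1/3) = (2 + l + l**2)*(1/3) = 2/3 + l/3 + l**2/3)
47*29 + J(E) = 47*29 + (2/3 + (1/3)*(-7) + (1/3)*(-7)**2) = 1363 + (2/3 - 7/3 + (1/3)*49) = 1363 + (2/3 - 7/3 + 49/3) = 1363 + 44/3 = 4133/3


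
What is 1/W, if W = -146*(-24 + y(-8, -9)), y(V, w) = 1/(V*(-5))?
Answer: 20/70007 ≈ 0.00028569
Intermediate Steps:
y(V, w) = -1/(5*V) (y(V, w) = 1/(-5*V) = -1/(5*V))
W = 70007/20 (W = -146*(-24 - ⅕/(-8)) = -146*(-24 - ⅕*(-⅛)) = -146*(-24 + 1/40) = -146*(-959/40) = 70007/20 ≈ 3500.4)
1/W = 1/(70007/20) = 20/70007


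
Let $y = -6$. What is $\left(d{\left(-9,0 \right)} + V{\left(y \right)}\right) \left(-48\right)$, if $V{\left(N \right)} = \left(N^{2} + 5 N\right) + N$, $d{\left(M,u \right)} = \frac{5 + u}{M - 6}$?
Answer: $16$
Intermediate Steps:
$d{\left(M,u \right)} = \frac{5 + u}{-6 + M}$
$V{\left(N \right)} = N^{2} + 6 N$
$\left(d{\left(-9,0 \right)} + V{\left(y \right)}\right) \left(-48\right) = \left(\frac{5 + 0}{-6 - 9} - 6 \left(6 - 6\right)\right) \left(-48\right) = \left(\frac{1}{-15} \cdot 5 - 0\right) \left(-48\right) = \left(\left(- \frac{1}{15}\right) 5 + 0\right) \left(-48\right) = \left(- \frac{1}{3} + 0\right) \left(-48\right) = \left(- \frac{1}{3}\right) \left(-48\right) = 16$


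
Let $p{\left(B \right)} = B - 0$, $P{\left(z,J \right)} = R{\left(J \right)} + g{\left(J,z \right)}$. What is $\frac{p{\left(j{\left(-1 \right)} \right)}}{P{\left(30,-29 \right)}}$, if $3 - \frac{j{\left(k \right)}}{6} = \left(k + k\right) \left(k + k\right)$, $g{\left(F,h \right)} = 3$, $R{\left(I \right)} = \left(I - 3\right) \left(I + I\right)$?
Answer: $- \frac{6}{1859} \approx -0.0032275$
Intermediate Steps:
$R{\left(I \right)} = 2 I \left(-3 + I\right)$ ($R{\left(I \right)} = \left(-3 + I\right) 2 I = 2 I \left(-3 + I\right)$)
$P{\left(z,J \right)} = 3 + 2 J \left(-3 + J\right)$ ($P{\left(z,J \right)} = 2 J \left(-3 + J\right) + 3 = 3 + 2 J \left(-3 + J\right)$)
$j{\left(k \right)} = 18 - 24 k^{2}$ ($j{\left(k \right)} = 18 - 6 \left(k + k\right) \left(k + k\right) = 18 - 6 \cdot 2 k 2 k = 18 - 6 \cdot 4 k^{2} = 18 - 24 k^{2}$)
$p{\left(B \right)} = B$ ($p{\left(B \right)} = B + 0 = B$)
$\frac{p{\left(j{\left(-1 \right)} \right)}}{P{\left(30,-29 \right)}} = \frac{18 - 24 \left(-1\right)^{2}}{3 + 2 \left(-29\right) \left(-3 - 29\right)} = \frac{18 - 24}{3 + 2 \left(-29\right) \left(-32\right)} = \frac{18 - 24}{3 + 1856} = - \frac{6}{1859}$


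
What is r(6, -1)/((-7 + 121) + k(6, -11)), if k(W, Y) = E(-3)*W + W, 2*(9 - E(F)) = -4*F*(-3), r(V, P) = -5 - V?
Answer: -11/282 ≈ -0.039007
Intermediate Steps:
E(F) = 9 - 6*F (E(F) = 9 - (-4*F)*(-3)/2 = 9 - 6*F)
k(W, Y) = 28*W (k(W, Y) = (9 - 6*(-3))*W + W = (9 + 18)*W + W = 27*W + W = 28*W)
r(6, -1)/((-7 + 121) + k(6, -11)) = (-5 - 1*6)/((-7 + 121) + 28*6) = (-5 - 6)/(114 + 168) = -11/282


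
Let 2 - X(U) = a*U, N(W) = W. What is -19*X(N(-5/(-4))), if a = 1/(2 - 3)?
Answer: -247/4 ≈ -61.750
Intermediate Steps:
a = -1 (a = 1/(-1) = -1)
X(U) = 2 + U (X(U) = 2 - (-1)*U = 2 + U)
-19*X(N(-5/(-4))) = -19*(2 - 5/(-4)) = -19*(2 - 5*(-¼)) = -19*(2 + 5/4) = -19*13/4 = -247/4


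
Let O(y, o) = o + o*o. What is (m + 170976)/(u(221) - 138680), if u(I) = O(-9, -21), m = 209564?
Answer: -19027/6913 ≈ -2.7523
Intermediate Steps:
O(y, o) = o + o²
u(I) = 420 (u(I) = -21*(1 - 21) = -21*(-20) = 420)
(m + 170976)/(u(221) - 138680) = (209564 + 170976)/(420 - 138680) = 380540/(-138260) = 380540*(-1/138260) = -19027/6913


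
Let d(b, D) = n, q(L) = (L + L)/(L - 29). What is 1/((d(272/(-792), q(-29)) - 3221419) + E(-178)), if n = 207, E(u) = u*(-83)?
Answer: -1/3206438 ≈ -3.1187e-7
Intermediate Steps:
E(u) = -83*u
q(L) = 2*L/(-29 + L) (q(L) = (2*L)/(-29 + L) = 2*L/(-29 + L))
d(b, D) = 207
1/((d(272/(-792), q(-29)) - 3221419) + E(-178)) = 1/((207 - 3221419) - 83*(-178)) = 1/(-3221212 + 14774) = 1/(-3206438) = -1/3206438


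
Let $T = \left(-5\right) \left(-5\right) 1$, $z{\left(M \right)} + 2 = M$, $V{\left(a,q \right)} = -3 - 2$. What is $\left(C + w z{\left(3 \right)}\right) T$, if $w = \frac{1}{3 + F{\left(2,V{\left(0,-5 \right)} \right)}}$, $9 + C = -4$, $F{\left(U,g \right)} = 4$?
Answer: $- \frac{2250}{7} \approx -321.43$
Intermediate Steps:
$V{\left(a,q \right)} = -5$
$C = -13$ ($C = -9 - 4 = -13$)
$w = \frac{1}{7}$ ($w = \frac{1}{3 + 4} = \frac{1}{7} \approx 0.14286$)
$z{\left(M \right)} = -2 + M$
$T = 25$ ($T = 25 \cdot 1 = 25$)
$\left(C + w z{\left(3 \right)}\right) T = \left(-13 + \frac{-2 + 3}{7}\right) 25 = \left(-13 + \frac{1}{7} \cdot 1\right) 25 = \left(-13 + \frac{1}{7}\right) 25 = \left(- \frac{90}{7}\right) 25 = - \frac{2250}{7}$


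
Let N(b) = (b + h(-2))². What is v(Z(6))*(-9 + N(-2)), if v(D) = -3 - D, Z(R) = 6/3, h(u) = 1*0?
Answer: 25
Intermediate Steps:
h(u) = 0
Z(R) = 2 (Z(R) = 6*(⅓) = 2)
N(b) = b² (N(b) = (b + 0)² = b²)
v(Z(6))*(-9 + N(-2)) = (-3 - 1*2)*(-9 + (-2)²) = (-3 - 2)*(-9 + 4) = -5*(-5) = 25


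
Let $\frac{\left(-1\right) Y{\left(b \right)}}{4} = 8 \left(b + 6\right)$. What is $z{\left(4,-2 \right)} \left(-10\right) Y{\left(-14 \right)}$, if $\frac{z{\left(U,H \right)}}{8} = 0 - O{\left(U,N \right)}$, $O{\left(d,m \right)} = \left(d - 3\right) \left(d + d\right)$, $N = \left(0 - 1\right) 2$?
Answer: $163840$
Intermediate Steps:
$Y{\left(b \right)} = -192 - 32 b$ ($Y{\left(b \right)} = - 4 \cdot 8 \left(b + 6\right) = - 4 \cdot 8 \left(6 + b\right) = - 4 \left(48 + 8 b\right) = -192 - 32 b$)
$N = -2$ ($N = \left(-1\right) 2 = -2$)
$O{\left(d,m \right)} = 2 d \left(-3 + d\right)$ ($O{\left(d,m \right)} = \left(-3 + d\right) 2 d = 2 d \left(-3 + d\right)$)
$z{\left(U,H \right)} = - 16 U \left(-3 + U\right)$ ($z{\left(U,H \right)} = 8 \left(0 - 2 U \left(-3 + U\right)\right) = 8 \left(- 2 U \left(-3 + U\right)\right) = - 16 U \left(-3 + U\right)$)
$z{\left(4,-2 \right)} \left(-10\right) Y{\left(-14 \right)} = 16 \cdot 4 \left(3 - 4\right) \left(-10\right) \left(-192 - -448\right) = 16 \cdot 4 \left(3 - 4\right) \left(-10\right) \left(-192 + 448\right) = 16 \cdot 4 \left(-1\right) \left(-10\right) 256 = \left(-64\right) \left(-10\right) 256 = 640 \cdot 256 = 163840$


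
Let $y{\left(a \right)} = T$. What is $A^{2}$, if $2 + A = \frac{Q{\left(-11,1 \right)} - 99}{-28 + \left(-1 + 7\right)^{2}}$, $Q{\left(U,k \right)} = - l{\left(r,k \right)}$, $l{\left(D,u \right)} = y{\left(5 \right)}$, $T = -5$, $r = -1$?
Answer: $\frac{3025}{16} \approx 189.06$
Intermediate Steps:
$y{\left(a \right)} = -5$
$l{\left(D,u \right)} = -5$
$Q{\left(U,k \right)} = 5$ ($Q{\left(U,k \right)} = \left(-1\right) \left(-5\right) = 5$)
$A = - \frac{55}{4}$ ($A = -2 + \frac{5 - 99}{-28 + \left(-1 + 7\right)^{2}} = -2 - \frac{94}{-28 + 6^{2}} = -2 - \frac{94}{-28 + 36} = -2 - \frac{94}{8} = -2 - \frac{47}{4} = - \frac{55}{4} \approx -13.75$)
$A^{2} = \left(- \frac{55}{4}\right)^{2} = \frac{3025}{16}$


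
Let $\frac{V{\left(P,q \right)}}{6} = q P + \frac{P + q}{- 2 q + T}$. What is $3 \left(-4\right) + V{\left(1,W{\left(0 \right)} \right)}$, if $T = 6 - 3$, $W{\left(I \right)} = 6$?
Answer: $\frac{58}{3} \approx 19.333$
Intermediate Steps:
$T = 3$ ($T = 6 - 3 = 3$)
$V{\left(P,q \right)} = 6 P q + \frac{6 \left(P + q\right)}{3 - 2 q}$ ($V{\left(P,q \right)} = 6 \left(q P + \frac{P + q}{- 2 q + 3}\right) = 6 \left(P q + \frac{P + q}{3 - 2 q}\right) = 6 P q + \frac{6 \left(P + q\right)}{3 - 2 q}$)
$3 \left(-4\right) + V{\left(1,W{\left(0 \right)} \right)} = 3 \left(-4\right) + \frac{6 \left(\left(-1\right) 1 - 6 - 3 \cdot 6 + 2 \cdot 1 \cdot 6^{2}\right)}{-3 + 2 \cdot 6} = -12 + \frac{6 \left(-1 - 6 - 18 + 2 \cdot 1 \cdot 36\right)}{-3 + 12} = -12 + \frac{6 \left(-1 - 6 - 18 + 72\right)}{9} = -12 + 6 \cdot \frac{1}{9} \cdot 47 = -12 + \frac{94}{3} = \frac{58}{3}$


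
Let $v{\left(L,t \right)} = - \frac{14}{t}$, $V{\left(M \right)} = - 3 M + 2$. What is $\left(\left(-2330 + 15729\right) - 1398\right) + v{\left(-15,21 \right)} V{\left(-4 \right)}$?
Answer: $\frac{35975}{3} \approx 11992.0$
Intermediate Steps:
$V{\left(M \right)} = 2 - 3 M$
$\left(\left(-2330 + 15729\right) - 1398\right) + v{\left(-15,21 \right)} V{\left(-4 \right)} = \left(\left(-2330 + 15729\right) - 1398\right) + - \frac{14}{21} \left(2 - -12\right) = \left(13399 - 1398\right) + \left(-14\right) \frac{1}{21} \left(2 + 12\right) = 12001 - \frac{28}{3} = \frac{35975}{3}$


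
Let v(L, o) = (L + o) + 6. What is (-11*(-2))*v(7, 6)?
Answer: 418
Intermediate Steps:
v(L, o) = 6 + L + o
(-11*(-2))*v(7, 6) = (-11*(-2))*(6 + 7 + 6) = 22*19 = 418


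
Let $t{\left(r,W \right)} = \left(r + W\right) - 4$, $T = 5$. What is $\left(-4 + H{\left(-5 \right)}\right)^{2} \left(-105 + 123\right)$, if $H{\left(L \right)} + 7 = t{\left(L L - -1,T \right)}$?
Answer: $4608$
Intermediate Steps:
$t{\left(r,W \right)} = -4 + W + r$ ($t{\left(r,W \right)} = \left(W + r\right) - 4 = -4 + W + r$)
$H{\left(L \right)} = -5 + L^{2}$ ($H{\left(L \right)} = -7 + \left(-4 + 5 + \left(L L - -1\right)\right) = -7 + \left(-4 + 5 + \left(L^{2} + 1\right)\right) = -7 + \left(-4 + 5 + \left(1 + L^{2}\right)\right) = -7 + \left(2 + L^{2}\right) = -5 + L^{2}$)
$\left(-4 + H{\left(-5 \right)}\right)^{2} \left(-105 + 123\right) = \left(-4 - \left(5 - \left(-5\right)^{2}\right)\right)^{2} \left(-105 + 123\right) = \left(-4 + \left(-5 + 25\right)\right)^{2} \cdot 18 = \left(-4 + 20\right)^{2} \cdot 18 = 16^{2} \cdot 18 = 256 \cdot 18 = 4608$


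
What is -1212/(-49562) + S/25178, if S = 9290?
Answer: 122736679/311968009 ≈ 0.39343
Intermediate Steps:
-1212/(-49562) + S/25178 = -1212/(-49562) + 9290/25178 = -1212*(-1/49562) + 9290*(1/25178) = 606/24781 + 4645/12589 = 122736679/311968009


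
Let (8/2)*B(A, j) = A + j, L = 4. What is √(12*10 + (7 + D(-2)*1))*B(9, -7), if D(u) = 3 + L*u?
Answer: √122/2 ≈ 5.5227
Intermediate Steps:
D(u) = 3 + 4*u
B(A, j) = A/4 + j/4 (B(A, j) = (A + j)/4 = A/4 + j/4)
√(12*10 + (7 + D(-2)*1))*B(9, -7) = √(12*10 + (7 + (3 + 4*(-2))*1))*((¼)*9 + (¼)*(-7)) = √(120 + (7 + (3 - 8)*1))*(9/4 - 7/4) = √(120 + (7 - 5*1))*(½) = √(120 + (7 - 5))*(½) = √(120 + 2)*(½) = √122*(½) = √122/2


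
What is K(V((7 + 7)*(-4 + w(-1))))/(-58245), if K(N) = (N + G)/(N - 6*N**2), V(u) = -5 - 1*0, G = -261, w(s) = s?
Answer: -266/9027975 ≈ -2.9464e-5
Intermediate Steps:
V(u) = -5 (V(u) = -5 + 0 = -5)
K(N) = (-261 + N)/(N - 6*N**2) (K(N) = (N - 261)/(N - 6*N**2) = (-261 + N)/(N - 6*N**2))
K(V((7 + 7)*(-4 + w(-1))))/(-58245) = ((261 - 1*(-5))/((-5)*(-1 + 6*(-5))))/(-58245) = -(261 + 5)/(5*(-1 - 30))*(-1/58245) = -1/5*266/(-31)*(-1/58245) = -1/5*(-1/31)*266*(-1/58245) = (266/155)*(-1/58245) = -266/9027975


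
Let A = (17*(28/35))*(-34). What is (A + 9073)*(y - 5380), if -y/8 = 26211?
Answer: -9259322604/5 ≈ -1.8519e+9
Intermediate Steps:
y = -209688 (y = -8*26211 = -209688)
A = -2312/5 (A = (17*(28*(1/35)))*(-34) = (17*(⅘))*(-34) = (68/5)*(-34) = -2312/5 ≈ -462.40)
(A + 9073)*(y - 5380) = (-2312/5 + 9073)*(-209688 - 5380) = (43053/5)*(-215068) = -9259322604/5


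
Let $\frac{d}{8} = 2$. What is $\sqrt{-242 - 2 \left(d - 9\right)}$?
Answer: $16 i \approx 16.0 i$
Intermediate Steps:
$d = 16$ ($d = 8 \cdot 2 = 16$)
$\sqrt{-242 - 2 \left(d - 9\right)} = \sqrt{-242 - 2 \left(16 - 9\right)} = \sqrt{-242 - 14} = \sqrt{-256} = 16 i$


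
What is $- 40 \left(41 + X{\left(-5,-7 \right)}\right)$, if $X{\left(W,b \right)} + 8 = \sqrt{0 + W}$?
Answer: $-1320 - 40 i \sqrt{5} \approx -1320.0 - 89.443 i$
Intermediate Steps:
$X{\left(W,b \right)} = -8 + \sqrt{W}$ ($X{\left(W,b \right)} = -8 + \sqrt{0 + W} = -8 + \sqrt{W}$)
$- 40 \left(41 + X{\left(-5,-7 \right)}\right) = - 40 \left(41 - \left(8 - \sqrt{-5}\right)\right) = - 40 \left(41 - \left(8 - i \sqrt{5}\right)\right) = - 40 \left(33 + i \sqrt{5}\right) = -1320 - 40 i \sqrt{5}$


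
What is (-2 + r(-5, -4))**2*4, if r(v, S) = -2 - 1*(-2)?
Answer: 16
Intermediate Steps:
r(v, S) = 0 (r(v, S) = -2 + 2 = 0)
(-2 + r(-5, -4))**2*4 = (-2 + 0)**2*4 = (-2)**2*4 = 4*4 = 16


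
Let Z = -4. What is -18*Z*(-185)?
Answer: -13320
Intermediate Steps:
-18*Z*(-185) = -18*(-4)*(-185) = 72*(-185) = -13320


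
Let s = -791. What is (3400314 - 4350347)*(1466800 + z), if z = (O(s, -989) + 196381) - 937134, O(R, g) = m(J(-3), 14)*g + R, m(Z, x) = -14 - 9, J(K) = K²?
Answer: -710627534099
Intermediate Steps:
m(Z, x) = -23
O(R, g) = R - 23*g (O(R, g) = -23*g + R = R - 23*g)
z = -718797 (z = ((-791 - 23*(-989)) + 196381) - 937134 = ((-791 + 22747) + 196381) - 937134 = (21956 + 196381) - 937134 = 218337 - 937134 = -718797)
(3400314 - 4350347)*(1466800 + z) = (3400314 - 4350347)*(1466800 - 718797) = -950033*748003 = -710627534099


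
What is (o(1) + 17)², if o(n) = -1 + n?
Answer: 289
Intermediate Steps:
(o(1) + 17)² = ((-1 + 1) + 17)² = (0 + 17)² = 17² = 289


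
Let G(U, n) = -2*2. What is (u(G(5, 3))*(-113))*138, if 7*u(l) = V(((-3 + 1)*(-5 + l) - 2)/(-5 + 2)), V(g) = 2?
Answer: -31188/7 ≈ -4455.4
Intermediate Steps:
G(U, n) = -4
u(l) = 2/7 (u(l) = (⅐)*2 = 2/7)
(u(G(5, 3))*(-113))*138 = ((2/7)*(-113))*138 = -226/7*138 = -31188/7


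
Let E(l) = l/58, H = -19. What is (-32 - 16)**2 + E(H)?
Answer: 133613/58 ≈ 2303.7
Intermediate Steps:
E(l) = l/58 (E(l) = l*(1/58) = l/58)
(-32 - 16)**2 + E(H) = (-32 - 16)**2 + (1/58)*(-19) = (-48)**2 - 19/58 = 2304 - 19/58 = 133613/58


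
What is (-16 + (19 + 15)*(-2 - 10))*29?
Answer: -12296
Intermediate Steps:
(-16 + (19 + 15)*(-2 - 10))*29 = (-16 + 34*(-12))*29 = (-16 - 408)*29 = -424*29 = -12296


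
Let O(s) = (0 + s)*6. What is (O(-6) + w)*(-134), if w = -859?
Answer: 119930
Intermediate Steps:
O(s) = 6*s (O(s) = s*6 = 6*s)
(O(-6) + w)*(-134) = (6*(-6) - 859)*(-134) = (-36 - 859)*(-134) = -895*(-134) = 119930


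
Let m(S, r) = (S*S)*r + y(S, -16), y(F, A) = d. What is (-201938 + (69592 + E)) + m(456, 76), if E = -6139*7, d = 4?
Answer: 15627821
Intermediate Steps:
y(F, A) = 4
m(S, r) = 4 + r*S² (m(S, r) = (S*S)*r + 4 = S²*r + 4 = r*S² + 4 = 4 + r*S²)
E = -42973
(-201938 + (69592 + E)) + m(456, 76) = (-201938 + (69592 - 42973)) + (4 + 76*456²) = (-201938 + 26619) + (4 + 76*207936) = -175319 + (4 + 15803136) = -175319 + 15803140 = 15627821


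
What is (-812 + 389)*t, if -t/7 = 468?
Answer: 1385748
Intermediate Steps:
t = -3276 (t = -7*468 = -3276)
(-812 + 389)*t = (-812 + 389)*(-3276) = -423*(-3276) = 1385748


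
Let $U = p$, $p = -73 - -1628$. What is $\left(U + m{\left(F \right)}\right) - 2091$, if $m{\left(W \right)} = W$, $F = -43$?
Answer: $-579$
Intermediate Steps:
$p = 1555$ ($p = -73 + 1628 = 1555$)
$U = 1555$
$\left(U + m{\left(F \right)}\right) - 2091 = \left(1555 - 43\right) - 2091 = 1512 - 2091 = -579$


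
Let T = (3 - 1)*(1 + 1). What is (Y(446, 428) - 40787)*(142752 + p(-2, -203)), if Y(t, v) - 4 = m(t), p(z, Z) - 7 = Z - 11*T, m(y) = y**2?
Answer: 22535850096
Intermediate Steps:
T = 4 (T = 2*2 = 4)
p(z, Z) = -37 + Z (p(z, Z) = 7 + (Z - 11*4) = 7 + (Z - 44) = 7 + (-44 + Z) = -37 + Z)
Y(t, v) = 4 + t**2
(Y(446, 428) - 40787)*(142752 + p(-2, -203)) = ((4 + 446**2) - 40787)*(142752 + (-37 - 203)) = ((4 + 198916) - 40787)*(142752 - 240) = (198920 - 40787)*142512 = 158133*142512 = 22535850096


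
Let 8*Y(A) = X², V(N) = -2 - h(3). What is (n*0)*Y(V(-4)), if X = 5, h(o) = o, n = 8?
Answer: 0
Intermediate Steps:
V(N) = -5 (V(N) = -2 - 1*3 = -2 - 3 = -5)
Y(A) = 25/8 (Y(A) = (⅛)*5² = (⅛)*25 = 25/8)
(n*0)*Y(V(-4)) = (8*0)*(25/8) = 0*(25/8) = 0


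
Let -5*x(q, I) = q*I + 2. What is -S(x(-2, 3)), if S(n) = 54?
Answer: -54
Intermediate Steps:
x(q, I) = -2/5 - I*q/5 (x(q, I) = -(q*I + 2)/5 = -(I*q + 2)/5 = -(2 + I*q)/5 = -2/5 - I*q/5)
-S(x(-2, 3)) = -1*54 = -54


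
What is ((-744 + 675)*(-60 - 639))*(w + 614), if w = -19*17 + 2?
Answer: 14131683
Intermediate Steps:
w = -321 (w = -323 + 2 = -321)
((-744 + 675)*(-60 - 639))*(w + 614) = ((-744 + 675)*(-60 - 639))*(-321 + 614) = -69*(-699)*293 = 48231*293 = 14131683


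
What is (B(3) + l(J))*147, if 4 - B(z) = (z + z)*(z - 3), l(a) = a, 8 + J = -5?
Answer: -1323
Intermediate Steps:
J = -13 (J = -8 - 5 = -13)
B(z) = 4 - 2*z*(-3 + z) (B(z) = 4 - (z + z)*(z - 3) = 4 - 2*z*(-3 + z))
(B(3) + l(J))*147 = ((4 - 2*3**2 + 6*3) - 13)*147 = ((4 - 2*9 + 18) - 13)*147 = ((4 - 18 + 18) - 13)*147 = (4 - 13)*147 = -9*147 = -1323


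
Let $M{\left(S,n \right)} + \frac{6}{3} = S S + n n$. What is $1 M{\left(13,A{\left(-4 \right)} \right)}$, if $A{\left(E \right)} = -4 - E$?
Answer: $167$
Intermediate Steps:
$M{\left(S,n \right)} = -2 + S^{2} + n^{2}$ ($M{\left(S,n \right)} = -2 + \left(S S + n n\right) = -2 + \left(S^{2} + n^{2}\right) = -2 + S^{2} + n^{2}$)
$1 M{\left(13,A{\left(-4 \right)} \right)} = 1 \left(-2 + 13^{2} + \left(-4 - -4\right)^{2}\right) = 1 \left(-2 + 169 + \left(-4 + 4\right)^{2}\right) = 1 \left(-2 + 169 + 0^{2}\right) = 1 \left(-2 + 169 + 0\right) = 1 \cdot 167 = 167$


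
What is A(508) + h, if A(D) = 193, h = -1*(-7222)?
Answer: 7415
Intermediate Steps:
h = 7222
A(508) + h = 193 + 7222 = 7415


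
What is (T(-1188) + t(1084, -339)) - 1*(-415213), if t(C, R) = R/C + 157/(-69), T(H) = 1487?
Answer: 31167299621/74796 ≈ 4.1670e+5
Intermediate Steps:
t(C, R) = -157/69 + R/C (t(C, R) = R/C + 157*(-1/69) = R/C - 157/69 = -157/69 + R/C)
(T(-1188) + t(1084, -339)) - 1*(-415213) = (1487 + (-157/69 - 339/1084)) - 1*(-415213) = (1487 + (-157/69 - 339*1/1084)) + 415213 = (1487 + (-157/69 - 339/1084)) + 415213 = (1487 - 193579/74796) + 415213 = 111028073/74796 + 415213 = 31167299621/74796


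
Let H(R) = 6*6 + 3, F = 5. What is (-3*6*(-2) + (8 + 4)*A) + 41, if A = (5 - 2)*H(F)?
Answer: 1481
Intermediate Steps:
H(R) = 39 (H(R) = 36 + 3 = 39)
A = 117 (A = (5 - 2)*39 = 3*39 = 117)
(-3*6*(-2) + (8 + 4)*A) + 41 = (-3*6*(-2) + (8 + 4)*117) + 41 = (-18*(-2) + 12*117) + 41 = (36 + 1404) + 41 = 1440 + 41 = 1481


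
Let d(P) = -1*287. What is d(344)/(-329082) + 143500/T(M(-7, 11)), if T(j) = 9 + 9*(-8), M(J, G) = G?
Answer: -2248726139/987246 ≈ -2277.8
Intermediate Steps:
T(j) = -63 (T(j) = 9 - 72 = -63)
d(P) = -287
d(344)/(-329082) + 143500/T(M(-7, 11)) = -287/(-329082) + 143500/(-63) = -287*(-1/329082) + 143500*(-1/63) = 287/329082 - 20500/9 = -2248726139/987246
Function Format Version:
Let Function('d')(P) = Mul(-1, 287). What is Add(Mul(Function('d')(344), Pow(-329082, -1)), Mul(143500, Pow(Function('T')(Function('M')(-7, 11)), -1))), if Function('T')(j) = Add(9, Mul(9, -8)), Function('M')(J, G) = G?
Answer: Rational(-2248726139, 987246) ≈ -2277.8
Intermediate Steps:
Function('T')(j) = -63 (Function('T')(j) = Add(9, -72) = -63)
Function('d')(P) = -287
Add(Mul(Function('d')(344), Pow(-329082, -1)), Mul(143500, Pow(Function('T')(Function('M')(-7, 11)), -1))) = Add(Mul(-287, Pow(-329082, -1)), Mul(143500, Pow(-63, -1))) = Add(Mul(-287, Rational(-1, 329082)), Mul(143500, Rational(-1, 63))) = Add(Rational(287, 329082), Rational(-20500, 9)) = Rational(-2248726139, 987246)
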